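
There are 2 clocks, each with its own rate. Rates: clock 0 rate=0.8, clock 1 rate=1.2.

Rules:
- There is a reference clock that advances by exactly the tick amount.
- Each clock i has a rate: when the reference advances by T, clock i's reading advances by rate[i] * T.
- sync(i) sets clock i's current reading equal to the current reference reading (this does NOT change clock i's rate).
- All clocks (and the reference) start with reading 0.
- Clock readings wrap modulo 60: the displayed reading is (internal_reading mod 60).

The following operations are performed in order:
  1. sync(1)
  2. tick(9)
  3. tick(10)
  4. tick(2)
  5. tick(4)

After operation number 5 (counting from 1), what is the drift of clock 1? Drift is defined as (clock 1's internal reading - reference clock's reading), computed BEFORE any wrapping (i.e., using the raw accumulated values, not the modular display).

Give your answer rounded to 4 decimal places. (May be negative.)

Answer: 5.0000

Derivation:
After op 1 sync(1): ref=0.0000 raw=[0.0000 0.0000]
After op 2 tick(9): ref=9.0000 raw=[7.2000 10.8000]
After op 3 tick(10): ref=19.0000 raw=[15.2000 22.8000]
After op 4 tick(2): ref=21.0000 raw=[16.8000 25.2000]
After op 5 tick(4): ref=25.0000 raw=[20.0000 30.0000]
Drift of clock 1 after op 5: 30.0000 - 25.0000 = 5.0000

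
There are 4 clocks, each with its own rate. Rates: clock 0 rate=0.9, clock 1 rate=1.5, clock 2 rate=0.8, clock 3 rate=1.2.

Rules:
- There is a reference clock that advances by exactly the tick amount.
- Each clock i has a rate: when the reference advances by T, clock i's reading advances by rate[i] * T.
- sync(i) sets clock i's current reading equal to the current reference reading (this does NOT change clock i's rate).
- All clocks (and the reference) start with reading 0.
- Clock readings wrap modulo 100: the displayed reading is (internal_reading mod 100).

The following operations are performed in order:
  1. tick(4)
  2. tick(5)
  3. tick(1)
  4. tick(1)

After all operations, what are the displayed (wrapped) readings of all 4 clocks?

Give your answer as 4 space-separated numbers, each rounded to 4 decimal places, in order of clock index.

After op 1 tick(4): ref=4.0000 raw=[3.6000 6.0000 3.2000 4.8000]
After op 2 tick(5): ref=9.0000 raw=[8.1000 13.5000 7.2000 10.8000]
After op 3 tick(1): ref=10.0000 raw=[9.0000 15.0000 8.0000 12.0000]
After op 4 tick(1): ref=11.0000 raw=[9.9000 16.5000 8.8000 13.2000]
Wrap final raw readings (mod 100): 9.9000 mod 100 = 9.9000; 16.5000 mod 100 = 16.5000; 8.8000 mod 100 = 8.8000; 13.2000 mod 100 = 13.2000

Answer: 9.9000 16.5000 8.8000 13.2000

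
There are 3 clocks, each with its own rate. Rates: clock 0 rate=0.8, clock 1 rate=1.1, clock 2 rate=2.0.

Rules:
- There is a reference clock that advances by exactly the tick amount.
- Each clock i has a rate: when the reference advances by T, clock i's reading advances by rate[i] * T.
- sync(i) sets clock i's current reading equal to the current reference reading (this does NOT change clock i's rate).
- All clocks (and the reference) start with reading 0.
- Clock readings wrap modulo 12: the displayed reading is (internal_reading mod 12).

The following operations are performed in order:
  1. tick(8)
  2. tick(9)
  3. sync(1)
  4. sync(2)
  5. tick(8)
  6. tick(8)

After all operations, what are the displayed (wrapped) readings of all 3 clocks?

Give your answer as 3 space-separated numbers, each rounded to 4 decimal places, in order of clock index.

After op 1 tick(8): ref=8.0000 raw=[6.4000 8.8000 16.0000]
After op 2 tick(9): ref=17.0000 raw=[13.6000 18.7000 34.0000]
After op 3 sync(1): ref=17.0000 raw=[13.6000 17.0000 34.0000]
After op 4 sync(2): ref=17.0000 raw=[13.6000 17.0000 17.0000]
After op 5 tick(8): ref=25.0000 raw=[20.0000 25.8000 33.0000]
After op 6 tick(8): ref=33.0000 raw=[26.4000 34.6000 49.0000]
Wrap final raw readings (mod 12): 26.4000 mod 12 = 2.4000; 34.6000 mod 12 = 10.6000; 49.0000 mod 12 = 1.0000

Answer: 2.4000 10.6000 1.0000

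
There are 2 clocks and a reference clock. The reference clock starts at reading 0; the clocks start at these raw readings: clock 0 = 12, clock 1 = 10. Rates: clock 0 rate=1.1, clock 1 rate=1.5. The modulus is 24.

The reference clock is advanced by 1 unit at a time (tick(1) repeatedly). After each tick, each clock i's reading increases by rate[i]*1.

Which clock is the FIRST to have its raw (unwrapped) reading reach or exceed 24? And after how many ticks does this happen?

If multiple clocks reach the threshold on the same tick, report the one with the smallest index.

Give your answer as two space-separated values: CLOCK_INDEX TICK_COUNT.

clock 0: start=12, rate=1.1, needs 24-12 = 12; ticks = ceil(12/1.1) = ceil(10.9091) = 11; reading at tick 11 = 12 + 1.1*11 = 24.1000
clock 1: start=10, rate=1.5, needs 24-10 = 14; ticks = ceil(14/1.5) = ceil(9.3333) = 10; reading at tick 10 = 10 + 1.5*10 = 25.0000
Minimum tick count = 10; winners = [1]; smallest index = 1

Answer: 1 10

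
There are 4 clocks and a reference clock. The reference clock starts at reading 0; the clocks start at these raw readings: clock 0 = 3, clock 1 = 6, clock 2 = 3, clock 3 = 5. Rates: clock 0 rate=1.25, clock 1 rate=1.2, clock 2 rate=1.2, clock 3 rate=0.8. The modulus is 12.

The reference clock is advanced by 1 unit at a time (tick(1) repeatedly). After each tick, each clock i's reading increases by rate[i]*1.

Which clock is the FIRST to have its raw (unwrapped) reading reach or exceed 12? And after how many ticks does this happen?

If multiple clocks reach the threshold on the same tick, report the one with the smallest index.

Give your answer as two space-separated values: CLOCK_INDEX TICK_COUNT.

clock 0: start=3, rate=1.25, needs 12-3 = 9; ticks = ceil(9/1.25) = ceil(7.2000) = 8; reading at tick 8 = 3 + 1.25*8 = 13.0000
clock 1: start=6, rate=1.2, needs 12-6 = 6; ticks = ceil(6/1.2) = ceil(5.0000) = 5; reading at tick 5 = 6 + 1.2*5 = 12.0000
clock 2: start=3, rate=1.2, needs 12-3 = 9; ticks = ceil(9/1.2) = ceil(7.5000) = 8; reading at tick 8 = 3 + 1.2*8 = 12.6000
clock 3: start=5, rate=0.8, needs 12-5 = 7; ticks = ceil(7/0.8) = ceil(8.7500) = 9; reading at tick 9 = 5 + 0.8*9 = 12.2000
Minimum tick count = 5; winners = [1]; smallest index = 1

Answer: 1 5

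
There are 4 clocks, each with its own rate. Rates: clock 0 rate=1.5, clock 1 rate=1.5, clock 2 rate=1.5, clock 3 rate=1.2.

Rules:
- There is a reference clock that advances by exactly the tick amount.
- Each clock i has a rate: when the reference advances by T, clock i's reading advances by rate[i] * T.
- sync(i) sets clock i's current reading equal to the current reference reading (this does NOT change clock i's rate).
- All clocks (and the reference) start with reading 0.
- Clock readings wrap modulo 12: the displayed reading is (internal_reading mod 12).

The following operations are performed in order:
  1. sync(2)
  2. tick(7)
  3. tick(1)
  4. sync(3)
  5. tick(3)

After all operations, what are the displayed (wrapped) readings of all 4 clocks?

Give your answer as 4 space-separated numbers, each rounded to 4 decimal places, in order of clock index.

Answer: 4.5000 4.5000 4.5000 11.6000

Derivation:
After op 1 sync(2): ref=0.0000 raw=[0.0000 0.0000 0.0000 0.0000]
After op 2 tick(7): ref=7.0000 raw=[10.5000 10.5000 10.5000 8.4000]
After op 3 tick(1): ref=8.0000 raw=[12.0000 12.0000 12.0000 9.6000]
After op 4 sync(3): ref=8.0000 raw=[12.0000 12.0000 12.0000 8.0000]
After op 5 tick(3): ref=11.0000 raw=[16.5000 16.5000 16.5000 11.6000]
Wrap final raw readings (mod 12): 16.5000 mod 12 = 4.5000; 16.5000 mod 12 = 4.5000; 16.5000 mod 12 = 4.5000; 11.6000 mod 12 = 11.6000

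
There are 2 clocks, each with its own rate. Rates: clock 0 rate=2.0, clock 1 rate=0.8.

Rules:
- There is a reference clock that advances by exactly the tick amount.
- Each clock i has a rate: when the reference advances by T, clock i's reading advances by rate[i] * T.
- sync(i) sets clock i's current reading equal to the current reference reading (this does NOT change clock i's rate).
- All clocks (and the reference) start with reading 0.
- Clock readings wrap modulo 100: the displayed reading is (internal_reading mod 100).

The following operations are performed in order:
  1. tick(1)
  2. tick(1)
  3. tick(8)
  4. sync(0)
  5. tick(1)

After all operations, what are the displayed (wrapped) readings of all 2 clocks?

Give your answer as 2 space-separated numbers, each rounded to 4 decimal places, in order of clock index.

Answer: 12.0000 8.8000

Derivation:
After op 1 tick(1): ref=1.0000 raw=[2.0000 0.8000]
After op 2 tick(1): ref=2.0000 raw=[4.0000 1.6000]
After op 3 tick(8): ref=10.0000 raw=[20.0000 8.0000]
After op 4 sync(0): ref=10.0000 raw=[10.0000 8.0000]
After op 5 tick(1): ref=11.0000 raw=[12.0000 8.8000]
Wrap final raw readings (mod 100): 12.0000 mod 100 = 12.0000; 8.8000 mod 100 = 8.8000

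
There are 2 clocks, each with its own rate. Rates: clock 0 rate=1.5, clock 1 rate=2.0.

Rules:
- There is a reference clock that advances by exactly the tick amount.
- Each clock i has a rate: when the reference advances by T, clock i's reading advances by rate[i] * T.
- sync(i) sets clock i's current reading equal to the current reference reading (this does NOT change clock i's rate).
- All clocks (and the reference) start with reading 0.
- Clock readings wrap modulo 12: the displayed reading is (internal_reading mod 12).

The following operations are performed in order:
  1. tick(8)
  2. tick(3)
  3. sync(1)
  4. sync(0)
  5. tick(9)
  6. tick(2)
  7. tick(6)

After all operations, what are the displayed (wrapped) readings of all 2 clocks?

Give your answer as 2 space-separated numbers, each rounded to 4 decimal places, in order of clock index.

After op 1 tick(8): ref=8.0000 raw=[12.0000 16.0000]
After op 2 tick(3): ref=11.0000 raw=[16.5000 22.0000]
After op 3 sync(1): ref=11.0000 raw=[16.5000 11.0000]
After op 4 sync(0): ref=11.0000 raw=[11.0000 11.0000]
After op 5 tick(9): ref=20.0000 raw=[24.5000 29.0000]
After op 6 tick(2): ref=22.0000 raw=[27.5000 33.0000]
After op 7 tick(6): ref=28.0000 raw=[36.5000 45.0000]
Wrap final raw readings (mod 12): 36.5000 mod 12 = 0.5000; 45.0000 mod 12 = 9.0000

Answer: 0.5000 9.0000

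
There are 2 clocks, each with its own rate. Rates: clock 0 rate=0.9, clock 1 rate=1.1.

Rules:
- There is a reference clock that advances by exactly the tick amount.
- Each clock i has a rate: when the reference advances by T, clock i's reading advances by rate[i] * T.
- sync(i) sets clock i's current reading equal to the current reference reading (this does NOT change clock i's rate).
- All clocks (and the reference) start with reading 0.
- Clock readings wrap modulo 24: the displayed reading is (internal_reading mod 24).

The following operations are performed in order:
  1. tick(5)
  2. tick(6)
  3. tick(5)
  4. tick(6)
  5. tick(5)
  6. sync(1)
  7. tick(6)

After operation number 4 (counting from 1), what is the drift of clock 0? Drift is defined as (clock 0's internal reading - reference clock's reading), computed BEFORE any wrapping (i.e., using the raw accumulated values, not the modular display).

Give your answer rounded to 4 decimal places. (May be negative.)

After op 1 tick(5): ref=5.0000 raw=[4.5000 5.5000]
After op 2 tick(6): ref=11.0000 raw=[9.9000 12.1000]
After op 3 tick(5): ref=16.0000 raw=[14.4000 17.6000]
After op 4 tick(6): ref=22.0000 raw=[19.8000 24.2000]
Drift of clock 0 after op 4: 19.8000 - 22.0000 = -2.2000

Answer: -2.2000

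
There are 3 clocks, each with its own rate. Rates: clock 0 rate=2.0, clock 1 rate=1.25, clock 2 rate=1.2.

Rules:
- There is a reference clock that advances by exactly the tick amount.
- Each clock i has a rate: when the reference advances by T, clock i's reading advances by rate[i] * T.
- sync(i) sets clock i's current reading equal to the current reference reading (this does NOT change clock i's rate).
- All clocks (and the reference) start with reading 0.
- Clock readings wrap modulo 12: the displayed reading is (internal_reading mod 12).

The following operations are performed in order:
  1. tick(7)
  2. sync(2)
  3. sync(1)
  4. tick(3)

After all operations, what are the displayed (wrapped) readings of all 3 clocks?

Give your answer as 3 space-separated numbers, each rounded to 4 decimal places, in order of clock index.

Answer: 8.0000 10.7500 10.6000

Derivation:
After op 1 tick(7): ref=7.0000 raw=[14.0000 8.7500 8.4000]
After op 2 sync(2): ref=7.0000 raw=[14.0000 8.7500 7.0000]
After op 3 sync(1): ref=7.0000 raw=[14.0000 7.0000 7.0000]
After op 4 tick(3): ref=10.0000 raw=[20.0000 10.7500 10.6000]
Wrap final raw readings (mod 12): 20.0000 mod 12 = 8.0000; 10.7500 mod 12 = 10.7500; 10.6000 mod 12 = 10.6000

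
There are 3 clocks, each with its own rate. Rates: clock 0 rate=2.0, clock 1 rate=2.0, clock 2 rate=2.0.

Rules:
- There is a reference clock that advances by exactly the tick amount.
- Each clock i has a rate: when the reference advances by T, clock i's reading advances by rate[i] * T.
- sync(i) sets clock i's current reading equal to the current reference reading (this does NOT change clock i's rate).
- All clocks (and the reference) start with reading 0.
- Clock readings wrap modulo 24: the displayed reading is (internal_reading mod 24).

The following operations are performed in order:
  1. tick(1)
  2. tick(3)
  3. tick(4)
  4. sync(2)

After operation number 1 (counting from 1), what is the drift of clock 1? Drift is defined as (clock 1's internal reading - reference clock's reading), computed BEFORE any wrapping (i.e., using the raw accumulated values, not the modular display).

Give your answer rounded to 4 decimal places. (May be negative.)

Answer: 1.0000

Derivation:
After op 1 tick(1): ref=1.0000 raw=[2.0000 2.0000 2.0000]
Drift of clock 1 after op 1: 2.0000 - 1.0000 = 1.0000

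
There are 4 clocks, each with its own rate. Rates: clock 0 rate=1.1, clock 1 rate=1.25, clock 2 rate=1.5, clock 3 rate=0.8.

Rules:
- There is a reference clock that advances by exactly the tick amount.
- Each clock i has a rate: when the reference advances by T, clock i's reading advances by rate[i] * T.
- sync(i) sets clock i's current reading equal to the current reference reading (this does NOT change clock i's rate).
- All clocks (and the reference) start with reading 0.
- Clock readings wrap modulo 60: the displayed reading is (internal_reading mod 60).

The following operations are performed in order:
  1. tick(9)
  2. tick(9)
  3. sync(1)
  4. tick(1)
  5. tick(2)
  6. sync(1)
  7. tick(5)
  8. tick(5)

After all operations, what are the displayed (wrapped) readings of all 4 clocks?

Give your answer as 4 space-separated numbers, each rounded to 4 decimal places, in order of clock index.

Answer: 34.1000 33.5000 46.5000 24.8000

Derivation:
After op 1 tick(9): ref=9.0000 raw=[9.9000 11.2500 13.5000 7.2000]
After op 2 tick(9): ref=18.0000 raw=[19.8000 22.5000 27.0000 14.4000]
After op 3 sync(1): ref=18.0000 raw=[19.8000 18.0000 27.0000 14.4000]
After op 4 tick(1): ref=19.0000 raw=[20.9000 19.2500 28.5000 15.2000]
After op 5 tick(2): ref=21.0000 raw=[23.1000 21.7500 31.5000 16.8000]
After op 6 sync(1): ref=21.0000 raw=[23.1000 21.0000 31.5000 16.8000]
After op 7 tick(5): ref=26.0000 raw=[28.6000 27.2500 39.0000 20.8000]
After op 8 tick(5): ref=31.0000 raw=[34.1000 33.5000 46.5000 24.8000]
Wrap final raw readings (mod 60): 34.1000 mod 60 = 34.1000; 33.5000 mod 60 = 33.5000; 46.5000 mod 60 = 46.5000; 24.8000 mod 60 = 24.8000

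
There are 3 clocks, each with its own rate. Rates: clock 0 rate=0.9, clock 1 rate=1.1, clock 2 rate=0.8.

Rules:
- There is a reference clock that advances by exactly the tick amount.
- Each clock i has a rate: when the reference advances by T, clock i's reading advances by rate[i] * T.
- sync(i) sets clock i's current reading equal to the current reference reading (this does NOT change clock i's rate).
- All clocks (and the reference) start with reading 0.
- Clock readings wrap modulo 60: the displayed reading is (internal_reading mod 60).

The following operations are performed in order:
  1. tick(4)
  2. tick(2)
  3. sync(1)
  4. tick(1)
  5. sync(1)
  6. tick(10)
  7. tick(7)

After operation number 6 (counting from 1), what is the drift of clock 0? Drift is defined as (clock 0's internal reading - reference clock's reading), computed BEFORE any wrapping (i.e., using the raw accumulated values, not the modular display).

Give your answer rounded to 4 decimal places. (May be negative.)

After op 1 tick(4): ref=4.0000 raw=[3.6000 4.4000 3.2000]
After op 2 tick(2): ref=6.0000 raw=[5.4000 6.6000 4.8000]
After op 3 sync(1): ref=6.0000 raw=[5.4000 6.0000 4.8000]
After op 4 tick(1): ref=7.0000 raw=[6.3000 7.1000 5.6000]
After op 5 sync(1): ref=7.0000 raw=[6.3000 7.0000 5.6000]
After op 6 tick(10): ref=17.0000 raw=[15.3000 18.0000 13.6000]
Drift of clock 0 after op 6: 15.3000 - 17.0000 = -1.7000

Answer: -1.7000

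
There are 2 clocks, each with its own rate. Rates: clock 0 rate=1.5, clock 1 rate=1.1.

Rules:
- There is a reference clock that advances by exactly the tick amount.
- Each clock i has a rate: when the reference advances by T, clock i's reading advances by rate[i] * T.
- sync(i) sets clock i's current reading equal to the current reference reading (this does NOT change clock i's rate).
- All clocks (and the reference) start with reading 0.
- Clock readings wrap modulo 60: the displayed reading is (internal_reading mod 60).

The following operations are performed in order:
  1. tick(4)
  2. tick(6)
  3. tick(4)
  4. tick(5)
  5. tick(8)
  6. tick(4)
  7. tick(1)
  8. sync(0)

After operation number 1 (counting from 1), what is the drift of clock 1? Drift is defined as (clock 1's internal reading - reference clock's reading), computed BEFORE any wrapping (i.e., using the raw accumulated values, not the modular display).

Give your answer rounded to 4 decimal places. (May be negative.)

Answer: 0.4000

Derivation:
After op 1 tick(4): ref=4.0000 raw=[6.0000 4.4000]
Drift of clock 1 after op 1: 4.4000 - 4.0000 = 0.4000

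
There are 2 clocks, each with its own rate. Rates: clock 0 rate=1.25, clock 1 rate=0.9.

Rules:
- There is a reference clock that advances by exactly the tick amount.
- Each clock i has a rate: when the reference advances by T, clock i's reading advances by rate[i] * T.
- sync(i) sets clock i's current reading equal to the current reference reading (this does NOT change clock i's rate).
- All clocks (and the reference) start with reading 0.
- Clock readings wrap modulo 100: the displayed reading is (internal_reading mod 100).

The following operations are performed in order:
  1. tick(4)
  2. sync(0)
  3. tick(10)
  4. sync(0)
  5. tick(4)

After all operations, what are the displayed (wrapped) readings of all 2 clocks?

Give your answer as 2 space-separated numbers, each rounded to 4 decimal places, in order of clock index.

Answer: 19.0000 16.2000

Derivation:
After op 1 tick(4): ref=4.0000 raw=[5.0000 3.6000]
After op 2 sync(0): ref=4.0000 raw=[4.0000 3.6000]
After op 3 tick(10): ref=14.0000 raw=[16.5000 12.6000]
After op 4 sync(0): ref=14.0000 raw=[14.0000 12.6000]
After op 5 tick(4): ref=18.0000 raw=[19.0000 16.2000]
Wrap final raw readings (mod 100): 19.0000 mod 100 = 19.0000; 16.2000 mod 100 = 16.2000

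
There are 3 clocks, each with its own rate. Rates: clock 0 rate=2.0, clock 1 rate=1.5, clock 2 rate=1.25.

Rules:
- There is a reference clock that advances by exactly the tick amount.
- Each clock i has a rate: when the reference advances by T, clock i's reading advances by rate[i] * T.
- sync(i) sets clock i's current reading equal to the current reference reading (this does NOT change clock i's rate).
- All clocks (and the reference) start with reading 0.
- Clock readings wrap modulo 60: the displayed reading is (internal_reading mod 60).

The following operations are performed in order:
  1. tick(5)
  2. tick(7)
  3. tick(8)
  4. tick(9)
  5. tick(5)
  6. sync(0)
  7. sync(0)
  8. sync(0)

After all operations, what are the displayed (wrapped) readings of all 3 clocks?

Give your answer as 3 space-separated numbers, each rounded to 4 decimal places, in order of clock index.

Answer: 34.0000 51.0000 42.5000

Derivation:
After op 1 tick(5): ref=5.0000 raw=[10.0000 7.5000 6.2500]
After op 2 tick(7): ref=12.0000 raw=[24.0000 18.0000 15.0000]
After op 3 tick(8): ref=20.0000 raw=[40.0000 30.0000 25.0000]
After op 4 tick(9): ref=29.0000 raw=[58.0000 43.5000 36.2500]
After op 5 tick(5): ref=34.0000 raw=[68.0000 51.0000 42.5000]
After op 6 sync(0): ref=34.0000 raw=[34.0000 51.0000 42.5000]
After op 7 sync(0): ref=34.0000 raw=[34.0000 51.0000 42.5000]
After op 8 sync(0): ref=34.0000 raw=[34.0000 51.0000 42.5000]
Wrap final raw readings (mod 60): 34.0000 mod 60 = 34.0000; 51.0000 mod 60 = 51.0000; 42.5000 mod 60 = 42.5000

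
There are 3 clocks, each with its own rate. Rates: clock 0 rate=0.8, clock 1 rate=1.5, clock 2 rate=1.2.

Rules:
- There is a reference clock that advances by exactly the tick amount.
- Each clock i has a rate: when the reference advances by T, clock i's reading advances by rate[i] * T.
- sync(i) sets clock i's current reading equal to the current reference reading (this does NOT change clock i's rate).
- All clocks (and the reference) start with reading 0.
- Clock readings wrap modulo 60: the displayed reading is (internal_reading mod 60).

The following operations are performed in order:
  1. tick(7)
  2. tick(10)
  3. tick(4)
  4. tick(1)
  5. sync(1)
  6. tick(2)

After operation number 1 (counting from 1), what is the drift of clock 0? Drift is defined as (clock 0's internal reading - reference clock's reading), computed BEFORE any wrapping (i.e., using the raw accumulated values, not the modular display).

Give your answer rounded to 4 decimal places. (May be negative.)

After op 1 tick(7): ref=7.0000 raw=[5.6000 10.5000 8.4000]
Drift of clock 0 after op 1: 5.6000 - 7.0000 = -1.4000

Answer: -1.4000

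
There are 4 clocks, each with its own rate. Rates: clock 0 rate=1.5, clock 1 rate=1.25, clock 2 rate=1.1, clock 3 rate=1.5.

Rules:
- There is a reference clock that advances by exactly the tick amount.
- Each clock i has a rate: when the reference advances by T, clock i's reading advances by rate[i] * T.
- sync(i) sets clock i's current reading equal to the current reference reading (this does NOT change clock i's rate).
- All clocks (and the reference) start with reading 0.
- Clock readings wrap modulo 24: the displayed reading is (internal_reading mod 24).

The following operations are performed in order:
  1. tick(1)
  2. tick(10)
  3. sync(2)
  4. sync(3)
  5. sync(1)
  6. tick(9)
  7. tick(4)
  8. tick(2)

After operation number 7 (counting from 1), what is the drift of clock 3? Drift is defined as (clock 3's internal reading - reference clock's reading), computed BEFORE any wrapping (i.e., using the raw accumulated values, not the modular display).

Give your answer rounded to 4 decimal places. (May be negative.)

After op 1 tick(1): ref=1.0000 raw=[1.5000 1.2500 1.1000 1.5000]
After op 2 tick(10): ref=11.0000 raw=[16.5000 13.7500 12.1000 16.5000]
After op 3 sync(2): ref=11.0000 raw=[16.5000 13.7500 11.0000 16.5000]
After op 4 sync(3): ref=11.0000 raw=[16.5000 13.7500 11.0000 11.0000]
After op 5 sync(1): ref=11.0000 raw=[16.5000 11.0000 11.0000 11.0000]
After op 6 tick(9): ref=20.0000 raw=[30.0000 22.2500 20.9000 24.5000]
After op 7 tick(4): ref=24.0000 raw=[36.0000 27.2500 25.3000 30.5000]
Drift of clock 3 after op 7: 30.5000 - 24.0000 = 6.5000

Answer: 6.5000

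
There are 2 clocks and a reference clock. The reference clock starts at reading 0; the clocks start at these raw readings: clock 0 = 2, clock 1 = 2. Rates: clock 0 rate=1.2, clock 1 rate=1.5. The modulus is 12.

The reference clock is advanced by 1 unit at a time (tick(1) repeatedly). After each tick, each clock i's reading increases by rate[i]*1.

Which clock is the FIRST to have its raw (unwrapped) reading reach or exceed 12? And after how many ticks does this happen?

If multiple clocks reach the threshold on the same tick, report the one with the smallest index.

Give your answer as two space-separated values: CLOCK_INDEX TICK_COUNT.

clock 0: start=2, rate=1.2, needs 12-2 = 10; ticks = ceil(10/1.2) = ceil(8.3333) = 9; reading at tick 9 = 2 + 1.2*9 = 12.8000
clock 1: start=2, rate=1.5, needs 12-2 = 10; ticks = ceil(10/1.5) = ceil(6.6667) = 7; reading at tick 7 = 2 + 1.5*7 = 12.5000
Minimum tick count = 7; winners = [1]; smallest index = 1

Answer: 1 7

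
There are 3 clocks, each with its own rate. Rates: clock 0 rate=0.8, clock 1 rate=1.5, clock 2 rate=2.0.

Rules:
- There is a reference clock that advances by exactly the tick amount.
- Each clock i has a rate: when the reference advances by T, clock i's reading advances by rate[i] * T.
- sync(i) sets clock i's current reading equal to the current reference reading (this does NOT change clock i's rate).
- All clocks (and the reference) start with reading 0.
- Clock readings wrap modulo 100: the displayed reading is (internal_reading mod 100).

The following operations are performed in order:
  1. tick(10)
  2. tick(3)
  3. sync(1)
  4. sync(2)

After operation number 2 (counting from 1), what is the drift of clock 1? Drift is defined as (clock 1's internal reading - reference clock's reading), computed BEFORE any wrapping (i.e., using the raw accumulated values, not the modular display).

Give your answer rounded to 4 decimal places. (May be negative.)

After op 1 tick(10): ref=10.0000 raw=[8.0000 15.0000 20.0000]
After op 2 tick(3): ref=13.0000 raw=[10.4000 19.5000 26.0000]
Drift of clock 1 after op 2: 19.5000 - 13.0000 = 6.5000

Answer: 6.5000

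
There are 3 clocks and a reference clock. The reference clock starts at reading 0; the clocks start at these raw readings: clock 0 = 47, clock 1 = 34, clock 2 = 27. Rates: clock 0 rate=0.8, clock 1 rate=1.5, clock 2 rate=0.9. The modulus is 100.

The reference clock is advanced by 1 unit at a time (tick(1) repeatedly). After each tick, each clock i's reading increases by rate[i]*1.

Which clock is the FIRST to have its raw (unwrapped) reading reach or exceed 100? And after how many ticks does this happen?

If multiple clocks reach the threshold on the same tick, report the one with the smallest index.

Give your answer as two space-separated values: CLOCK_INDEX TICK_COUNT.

Answer: 1 44

Derivation:
clock 0: start=47, rate=0.8, needs 100-47 = 53; ticks = ceil(53/0.8) = ceil(66.2500) = 67; reading at tick 67 = 47 + 0.8*67 = 100.6000
clock 1: start=34, rate=1.5, needs 100-34 = 66; ticks = ceil(66/1.5) = ceil(44.0000) = 44; reading at tick 44 = 34 + 1.5*44 = 100.0000
clock 2: start=27, rate=0.9, needs 100-27 = 73; ticks = ceil(73/0.9) = ceil(81.1111) = 82; reading at tick 82 = 27 + 0.9*82 = 100.8000
Minimum tick count = 44; winners = [1]; smallest index = 1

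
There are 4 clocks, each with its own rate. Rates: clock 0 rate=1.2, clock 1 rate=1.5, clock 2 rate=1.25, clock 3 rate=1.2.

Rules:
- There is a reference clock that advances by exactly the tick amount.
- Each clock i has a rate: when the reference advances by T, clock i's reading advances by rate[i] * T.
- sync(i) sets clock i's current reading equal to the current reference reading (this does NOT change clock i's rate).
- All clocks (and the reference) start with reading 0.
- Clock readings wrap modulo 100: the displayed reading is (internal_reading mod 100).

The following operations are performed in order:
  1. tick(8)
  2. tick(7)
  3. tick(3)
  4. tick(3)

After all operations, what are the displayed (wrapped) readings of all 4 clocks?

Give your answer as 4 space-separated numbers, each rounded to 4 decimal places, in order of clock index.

Answer: 25.2000 31.5000 26.2500 25.2000

Derivation:
After op 1 tick(8): ref=8.0000 raw=[9.6000 12.0000 10.0000 9.6000]
After op 2 tick(7): ref=15.0000 raw=[18.0000 22.5000 18.7500 18.0000]
After op 3 tick(3): ref=18.0000 raw=[21.6000 27.0000 22.5000 21.6000]
After op 4 tick(3): ref=21.0000 raw=[25.2000 31.5000 26.2500 25.2000]
Wrap final raw readings (mod 100): 25.2000 mod 100 = 25.2000; 31.5000 mod 100 = 31.5000; 26.2500 mod 100 = 26.2500; 25.2000 mod 100 = 25.2000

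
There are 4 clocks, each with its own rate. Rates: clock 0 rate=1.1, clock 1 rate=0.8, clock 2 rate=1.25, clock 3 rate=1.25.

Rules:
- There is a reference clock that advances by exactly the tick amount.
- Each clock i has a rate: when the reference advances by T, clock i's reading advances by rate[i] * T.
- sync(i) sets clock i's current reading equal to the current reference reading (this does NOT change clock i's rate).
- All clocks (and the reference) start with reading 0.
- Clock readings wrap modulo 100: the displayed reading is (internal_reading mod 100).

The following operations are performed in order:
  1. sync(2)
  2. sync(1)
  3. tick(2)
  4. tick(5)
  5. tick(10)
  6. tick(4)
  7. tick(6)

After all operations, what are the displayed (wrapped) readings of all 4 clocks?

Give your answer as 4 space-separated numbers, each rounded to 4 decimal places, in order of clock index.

Answer: 29.7000 21.6000 33.7500 33.7500

Derivation:
After op 1 sync(2): ref=0.0000 raw=[0.0000 0.0000 0.0000 0.0000]
After op 2 sync(1): ref=0.0000 raw=[0.0000 0.0000 0.0000 0.0000]
After op 3 tick(2): ref=2.0000 raw=[2.2000 1.6000 2.5000 2.5000]
After op 4 tick(5): ref=7.0000 raw=[7.7000 5.6000 8.7500 8.7500]
After op 5 tick(10): ref=17.0000 raw=[18.7000 13.6000 21.2500 21.2500]
After op 6 tick(4): ref=21.0000 raw=[23.1000 16.8000 26.2500 26.2500]
After op 7 tick(6): ref=27.0000 raw=[29.7000 21.6000 33.7500 33.7500]
Wrap final raw readings (mod 100): 29.7000 mod 100 = 29.7000; 21.6000 mod 100 = 21.6000; 33.7500 mod 100 = 33.7500; 33.7500 mod 100 = 33.7500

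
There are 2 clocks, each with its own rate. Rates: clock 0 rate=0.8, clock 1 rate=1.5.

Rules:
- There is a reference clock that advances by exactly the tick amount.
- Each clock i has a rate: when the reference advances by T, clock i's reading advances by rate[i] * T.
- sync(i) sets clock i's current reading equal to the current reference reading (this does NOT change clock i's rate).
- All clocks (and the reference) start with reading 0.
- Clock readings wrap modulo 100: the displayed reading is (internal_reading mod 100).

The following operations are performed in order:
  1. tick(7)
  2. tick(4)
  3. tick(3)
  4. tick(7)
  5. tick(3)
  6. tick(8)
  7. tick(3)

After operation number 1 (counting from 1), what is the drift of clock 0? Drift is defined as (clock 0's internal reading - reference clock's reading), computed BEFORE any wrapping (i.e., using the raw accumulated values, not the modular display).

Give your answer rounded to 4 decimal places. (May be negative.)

Answer: -1.4000

Derivation:
After op 1 tick(7): ref=7.0000 raw=[5.6000 10.5000]
Drift of clock 0 after op 1: 5.6000 - 7.0000 = -1.4000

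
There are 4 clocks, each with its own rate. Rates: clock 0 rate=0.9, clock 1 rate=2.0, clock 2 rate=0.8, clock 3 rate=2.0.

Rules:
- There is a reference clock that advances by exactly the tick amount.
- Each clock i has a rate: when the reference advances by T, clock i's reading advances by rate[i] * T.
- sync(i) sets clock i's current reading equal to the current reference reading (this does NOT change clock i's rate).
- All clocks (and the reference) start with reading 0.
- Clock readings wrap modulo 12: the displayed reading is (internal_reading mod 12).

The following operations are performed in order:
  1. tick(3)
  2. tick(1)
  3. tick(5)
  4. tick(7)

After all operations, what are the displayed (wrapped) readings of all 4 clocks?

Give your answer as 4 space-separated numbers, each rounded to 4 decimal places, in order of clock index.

Answer: 2.4000 8.0000 0.8000 8.0000

Derivation:
After op 1 tick(3): ref=3.0000 raw=[2.7000 6.0000 2.4000 6.0000]
After op 2 tick(1): ref=4.0000 raw=[3.6000 8.0000 3.2000 8.0000]
After op 3 tick(5): ref=9.0000 raw=[8.1000 18.0000 7.2000 18.0000]
After op 4 tick(7): ref=16.0000 raw=[14.4000 32.0000 12.8000 32.0000]
Wrap final raw readings (mod 12): 14.4000 mod 12 = 2.4000; 32.0000 mod 12 = 8.0000; 12.8000 mod 12 = 0.8000; 32.0000 mod 12 = 8.0000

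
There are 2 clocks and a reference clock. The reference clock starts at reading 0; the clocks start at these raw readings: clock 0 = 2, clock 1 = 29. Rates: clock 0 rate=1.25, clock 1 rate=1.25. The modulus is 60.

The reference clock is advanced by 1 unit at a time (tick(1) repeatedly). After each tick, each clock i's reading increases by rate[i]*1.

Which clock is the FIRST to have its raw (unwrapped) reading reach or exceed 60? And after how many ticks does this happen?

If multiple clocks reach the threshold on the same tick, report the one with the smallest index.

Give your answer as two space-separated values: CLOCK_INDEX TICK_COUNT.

clock 0: start=2, rate=1.25, needs 60-2 = 58; ticks = ceil(58/1.25) = ceil(46.4000) = 47; reading at tick 47 = 2 + 1.25*47 = 60.7500
clock 1: start=29, rate=1.25, needs 60-29 = 31; ticks = ceil(31/1.25) = ceil(24.8000) = 25; reading at tick 25 = 29 + 1.25*25 = 60.2500
Minimum tick count = 25; winners = [1]; smallest index = 1

Answer: 1 25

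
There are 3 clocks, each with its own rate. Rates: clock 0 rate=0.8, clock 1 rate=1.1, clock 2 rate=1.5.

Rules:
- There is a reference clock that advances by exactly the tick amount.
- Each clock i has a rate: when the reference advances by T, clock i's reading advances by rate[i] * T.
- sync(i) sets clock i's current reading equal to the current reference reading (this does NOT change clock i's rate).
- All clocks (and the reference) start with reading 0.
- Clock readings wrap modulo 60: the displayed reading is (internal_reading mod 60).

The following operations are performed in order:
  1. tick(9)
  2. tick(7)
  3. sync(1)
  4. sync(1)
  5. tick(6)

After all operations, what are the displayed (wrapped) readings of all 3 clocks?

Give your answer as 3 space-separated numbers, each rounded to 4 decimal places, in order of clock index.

After op 1 tick(9): ref=9.0000 raw=[7.2000 9.9000 13.5000]
After op 2 tick(7): ref=16.0000 raw=[12.8000 17.6000 24.0000]
After op 3 sync(1): ref=16.0000 raw=[12.8000 16.0000 24.0000]
After op 4 sync(1): ref=16.0000 raw=[12.8000 16.0000 24.0000]
After op 5 tick(6): ref=22.0000 raw=[17.6000 22.6000 33.0000]
Wrap final raw readings (mod 60): 17.6000 mod 60 = 17.6000; 22.6000 mod 60 = 22.6000; 33.0000 mod 60 = 33.0000

Answer: 17.6000 22.6000 33.0000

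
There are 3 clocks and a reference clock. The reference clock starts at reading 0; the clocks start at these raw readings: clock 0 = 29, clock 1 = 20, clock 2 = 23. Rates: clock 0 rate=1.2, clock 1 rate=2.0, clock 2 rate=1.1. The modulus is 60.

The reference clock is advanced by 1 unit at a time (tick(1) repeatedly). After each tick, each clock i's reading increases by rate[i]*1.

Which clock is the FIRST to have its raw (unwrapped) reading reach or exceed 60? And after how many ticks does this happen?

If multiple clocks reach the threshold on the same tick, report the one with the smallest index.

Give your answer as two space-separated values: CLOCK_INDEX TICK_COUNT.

clock 0: start=29, rate=1.2, needs 60-29 = 31; ticks = ceil(31/1.2) = ceil(25.8333) = 26; reading at tick 26 = 29 + 1.2*26 = 60.2000
clock 1: start=20, rate=2.0, needs 60-20 = 40; ticks = ceil(40/2.0) = ceil(20.0000) = 20; reading at tick 20 = 20 + 2.0*20 = 60.0000
clock 2: start=23, rate=1.1, needs 60-23 = 37; ticks = ceil(37/1.1) = ceil(33.6364) = 34; reading at tick 34 = 23 + 1.1*34 = 60.4000
Minimum tick count = 20; winners = [1]; smallest index = 1

Answer: 1 20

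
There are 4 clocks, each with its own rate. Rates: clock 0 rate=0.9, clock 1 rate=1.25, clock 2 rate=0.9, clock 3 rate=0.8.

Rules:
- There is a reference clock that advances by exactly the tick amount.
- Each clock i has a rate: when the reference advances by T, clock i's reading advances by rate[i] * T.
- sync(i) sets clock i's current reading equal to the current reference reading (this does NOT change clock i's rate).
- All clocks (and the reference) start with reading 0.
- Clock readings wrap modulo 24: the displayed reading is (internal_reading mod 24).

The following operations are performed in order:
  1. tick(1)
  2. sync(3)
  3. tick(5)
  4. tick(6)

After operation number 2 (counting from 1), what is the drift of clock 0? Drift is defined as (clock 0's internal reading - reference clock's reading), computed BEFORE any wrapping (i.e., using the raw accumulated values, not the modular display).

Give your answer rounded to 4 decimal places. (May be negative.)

After op 1 tick(1): ref=1.0000 raw=[0.9000 1.2500 0.9000 0.8000]
After op 2 sync(3): ref=1.0000 raw=[0.9000 1.2500 0.9000 1.0000]
Drift of clock 0 after op 2: 0.9000 - 1.0000 = -0.1000

Answer: -0.1000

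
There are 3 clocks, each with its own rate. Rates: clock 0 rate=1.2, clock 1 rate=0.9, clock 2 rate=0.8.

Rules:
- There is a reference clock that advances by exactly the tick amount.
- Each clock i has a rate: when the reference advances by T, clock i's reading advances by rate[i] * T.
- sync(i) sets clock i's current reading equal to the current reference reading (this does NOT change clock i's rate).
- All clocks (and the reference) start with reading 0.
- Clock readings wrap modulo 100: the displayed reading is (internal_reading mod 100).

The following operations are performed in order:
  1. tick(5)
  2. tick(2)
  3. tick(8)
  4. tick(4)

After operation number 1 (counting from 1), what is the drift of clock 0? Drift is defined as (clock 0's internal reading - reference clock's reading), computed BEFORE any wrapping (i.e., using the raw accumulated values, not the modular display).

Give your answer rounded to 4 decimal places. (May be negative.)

After op 1 tick(5): ref=5.0000 raw=[6.0000 4.5000 4.0000]
Drift of clock 0 after op 1: 6.0000 - 5.0000 = 1.0000

Answer: 1.0000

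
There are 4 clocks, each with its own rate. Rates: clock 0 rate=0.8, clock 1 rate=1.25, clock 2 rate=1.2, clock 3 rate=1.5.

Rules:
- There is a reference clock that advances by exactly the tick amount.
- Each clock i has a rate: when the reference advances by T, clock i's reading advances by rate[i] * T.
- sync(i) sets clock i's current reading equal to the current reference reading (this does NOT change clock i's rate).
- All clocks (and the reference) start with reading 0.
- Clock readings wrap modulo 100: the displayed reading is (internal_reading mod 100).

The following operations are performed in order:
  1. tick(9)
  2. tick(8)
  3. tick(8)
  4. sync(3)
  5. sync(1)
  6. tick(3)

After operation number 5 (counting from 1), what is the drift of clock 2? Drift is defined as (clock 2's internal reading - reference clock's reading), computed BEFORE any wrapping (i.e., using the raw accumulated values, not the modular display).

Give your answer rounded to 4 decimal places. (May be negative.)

Answer: 5.0000

Derivation:
After op 1 tick(9): ref=9.0000 raw=[7.2000 11.2500 10.8000 13.5000]
After op 2 tick(8): ref=17.0000 raw=[13.6000 21.2500 20.4000 25.5000]
After op 3 tick(8): ref=25.0000 raw=[20.0000 31.2500 30.0000 37.5000]
After op 4 sync(3): ref=25.0000 raw=[20.0000 31.2500 30.0000 25.0000]
After op 5 sync(1): ref=25.0000 raw=[20.0000 25.0000 30.0000 25.0000]
Drift of clock 2 after op 5: 30.0000 - 25.0000 = 5.0000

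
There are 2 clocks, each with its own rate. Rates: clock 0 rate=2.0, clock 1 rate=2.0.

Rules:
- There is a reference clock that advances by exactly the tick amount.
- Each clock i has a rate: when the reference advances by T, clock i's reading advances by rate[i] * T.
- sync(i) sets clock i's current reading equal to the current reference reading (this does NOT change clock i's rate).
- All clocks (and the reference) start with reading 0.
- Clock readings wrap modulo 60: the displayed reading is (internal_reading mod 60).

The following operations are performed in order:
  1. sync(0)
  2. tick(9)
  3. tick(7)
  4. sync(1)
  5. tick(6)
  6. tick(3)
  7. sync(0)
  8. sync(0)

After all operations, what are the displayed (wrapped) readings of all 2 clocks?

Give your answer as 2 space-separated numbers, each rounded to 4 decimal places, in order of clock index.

After op 1 sync(0): ref=0.0000 raw=[0.0000 0.0000]
After op 2 tick(9): ref=9.0000 raw=[18.0000 18.0000]
After op 3 tick(7): ref=16.0000 raw=[32.0000 32.0000]
After op 4 sync(1): ref=16.0000 raw=[32.0000 16.0000]
After op 5 tick(6): ref=22.0000 raw=[44.0000 28.0000]
After op 6 tick(3): ref=25.0000 raw=[50.0000 34.0000]
After op 7 sync(0): ref=25.0000 raw=[25.0000 34.0000]
After op 8 sync(0): ref=25.0000 raw=[25.0000 34.0000]
Wrap final raw readings (mod 60): 25.0000 mod 60 = 25.0000; 34.0000 mod 60 = 34.0000

Answer: 25.0000 34.0000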